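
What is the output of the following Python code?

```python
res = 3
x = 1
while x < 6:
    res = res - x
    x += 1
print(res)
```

x=1: res = 3-1 = 2
x=2: res = 2-2 = 0
x=3: res = 0-3 = -3
x=4: res = (-3)-4 = -7
x=5: res = (-7)-5 = -12

-12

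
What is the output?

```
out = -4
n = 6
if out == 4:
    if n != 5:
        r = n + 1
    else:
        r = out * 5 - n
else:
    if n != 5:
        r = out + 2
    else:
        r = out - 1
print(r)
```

out=-4, n=6
out == 4 is False; n != 5 is True
→ r = out + 2 = -2

-2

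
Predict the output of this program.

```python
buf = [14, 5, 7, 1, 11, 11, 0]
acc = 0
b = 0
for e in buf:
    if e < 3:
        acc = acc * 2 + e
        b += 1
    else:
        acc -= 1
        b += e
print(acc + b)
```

36

e=14: not <3, acc = 0-1 = -1; b=14
e=5: not <3, acc = (-1)-1 = -2; b=19
e=7: not <3, acc = (-2)-1 = -3; b=26
e=1: <3, acc = (-3)*2+1 = -5; b=27
e=11: not <3, acc = (-5)-1 = -6; b=38
e=11: not <3, acc = (-6)-1 = -7; b=49
e=0: <3, acc = (-7)*2+0 = -14; b=50
acc+b = (-14)+50 = 36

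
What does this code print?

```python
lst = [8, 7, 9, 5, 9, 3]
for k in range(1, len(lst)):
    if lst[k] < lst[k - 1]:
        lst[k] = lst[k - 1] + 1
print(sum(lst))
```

59

k=1: 7<8, lst[1] = 8+1 = 9 → [8, 9, 9, 5, 9, 3]
k=2: 9>=9, unchanged → [8, 9, 9, 5, 9, 3]
k=3: 5<9, lst[3] = 9+1 = 10 → [8, 9, 9, 10, 9, 3]
k=4: 9<10, lst[4] = 10+1 = 11 → [8, 9, 9, 10, 11, 3]
k=5: 3<11, lst[5] = 11+1 = 12 → [8, 9, 9, 10, 11, 12]
sum = 59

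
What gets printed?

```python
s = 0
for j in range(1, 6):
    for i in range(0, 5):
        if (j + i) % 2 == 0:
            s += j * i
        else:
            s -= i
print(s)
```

46

j=1,i=0: odd sum, s = 0-0 = 0
j=1,i=1: even sum, s = 0+1 = 1
j=1,i=2: odd sum, s = 1-2 = -1
j=1,i=3: even sum, s = (-1)+3 = 2
j=1,i=4: odd sum, s = 2-4 = -2
j=2,i=0: even sum, s = (-2)+0 = -2
j=2,i=1: odd sum, s = (-2)-1 = -3
j=2,i=2: even sum, s = (-3)+4 = 1
j=2,i=3: odd sum, s = 1-3 = -2
j=2,i=4: even sum, s = (-2)+8 = 6
j=3,i=0: odd sum, s = 6-0 = 6
j=3,i=1: even sum, s = 6+3 = 9
j=3,i=2: odd sum, s = 9-2 = 7
j=3,i=3: even sum, s = 7+9 = 16
j=3,i=4: odd sum, s = 16-4 = 12
j=4,i=0: even sum, s = 12+0 = 12
j=4,i=1: odd sum, s = 12-1 = 11
j=4,i=2: even sum, s = 11+8 = 19
j=4,i=3: odd sum, s = 19-3 = 16
j=4,i=4: even sum, s = 16+16 = 32
j=5,i=0: odd sum, s = 32-0 = 32
j=5,i=1: even sum, s = 32+5 = 37
j=5,i=2: odd sum, s = 37-2 = 35
j=5,i=3: even sum, s = 35+15 = 50
j=5,i=4: odd sum, s = 50-4 = 46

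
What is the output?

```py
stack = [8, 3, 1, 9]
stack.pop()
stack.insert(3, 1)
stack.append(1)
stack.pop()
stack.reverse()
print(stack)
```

pop() removes 9 → [8, 3, 1]
insert 1 at 3 → [8, 3, 1, 1]
append 1 → [8, 3, 1, 1, 1]
pop() removes 1 → [8, 3, 1, 1]
reverse → [1, 1, 3, 8]

[1, 1, 3, 8]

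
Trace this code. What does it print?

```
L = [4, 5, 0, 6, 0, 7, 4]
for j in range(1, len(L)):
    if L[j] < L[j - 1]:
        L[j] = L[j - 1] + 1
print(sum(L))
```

43

j=1: 5>=4, unchanged → [4, 5, 0, 6, 0, 7, 4]
j=2: 0<5, L[2] = 5+1 = 6 → [4, 5, 6, 6, 0, 7, 4]
j=3: 6>=6, unchanged → [4, 5, 6, 6, 0, 7, 4]
j=4: 0<6, L[4] = 6+1 = 7 → [4, 5, 6, 6, 7, 7, 4]
j=5: 7>=7, unchanged → [4, 5, 6, 6, 7, 7, 4]
j=6: 4<7, L[6] = 7+1 = 8 → [4, 5, 6, 6, 7, 7, 8]
sum = 43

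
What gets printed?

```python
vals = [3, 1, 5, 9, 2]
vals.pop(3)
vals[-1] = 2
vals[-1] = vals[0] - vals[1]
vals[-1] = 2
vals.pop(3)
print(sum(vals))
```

pop(3) removes 9 → [3, 1, 5, 2]
vals[-1] = 2 → [3, 1, 5, 2]
vals[-1] = vals[0]-vals[1] = 3-1 = 2 → [3, 1, 5, 2]
vals[-1] = 2 → [3, 1, 5, 2]
pop(3) removes 2 → [3, 1, 5]
sum = 9

9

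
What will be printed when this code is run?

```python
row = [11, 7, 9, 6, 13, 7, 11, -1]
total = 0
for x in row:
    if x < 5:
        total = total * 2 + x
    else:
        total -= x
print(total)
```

-129

x=11: not <5, total = 0-11 = -11
x=7: not <5, total = (-11)-7 = -18
x=9: not <5, total = (-18)-9 = -27
x=6: not <5, total = (-27)-6 = -33
x=13: not <5, total = (-33)-13 = -46
x=7: not <5, total = (-46)-7 = -53
x=11: not <5, total = (-53)-11 = -64
x=-1: <5, total = (-64)*2+(-1) = -129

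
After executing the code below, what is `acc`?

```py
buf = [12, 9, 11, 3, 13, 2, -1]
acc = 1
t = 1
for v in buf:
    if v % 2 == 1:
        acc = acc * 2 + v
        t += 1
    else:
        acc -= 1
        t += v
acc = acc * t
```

5340

v=12: not odd, acc = 1-1 = 0; t=13
v=9: odd, acc = 0*2+9 = 9; t=14
v=11: odd, acc = 9*2+11 = 29; t=15
v=3: odd, acc = 29*2+3 = 61; t=16
v=13: odd, acc = 61*2+13 = 135; t=17
v=2: not odd, acc = 135-1 = 134; t=19
v=-1: odd, acc = 134*2+(-1) = 267; t=20
acc*t = 267*20 = 5340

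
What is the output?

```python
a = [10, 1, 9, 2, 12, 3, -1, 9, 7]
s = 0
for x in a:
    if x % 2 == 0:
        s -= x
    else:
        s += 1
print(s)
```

-18

x=10: even, s = 0-10 = -10
x=1: not even, s = (-10)+1 = -9
x=9: not even, s = (-9)+1 = -8
x=2: even, s = (-8)-2 = -10
x=12: even, s = (-10)-12 = -22
x=3: not even, s = (-22)+1 = -21
x=-1: not even, s = (-21)+1 = -20
x=9: not even, s = (-20)+1 = -19
x=7: not even, s = (-19)+1 = -18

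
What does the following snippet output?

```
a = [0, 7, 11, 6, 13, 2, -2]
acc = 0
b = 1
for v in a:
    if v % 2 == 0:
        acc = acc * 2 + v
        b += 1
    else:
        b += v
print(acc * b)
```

936

v=0: even, acc = 0*2+0 = 0; b=2
v=7: not even; b=9
v=11: not even; b=20
v=6: even, acc = 0*2+6 = 6; b=21
v=13: not even; b=34
v=2: even, acc = 6*2+2 = 14; b=35
v=-2: even, acc = 14*2+(-2) = 26; b=36
acc*b = 26*36 = 936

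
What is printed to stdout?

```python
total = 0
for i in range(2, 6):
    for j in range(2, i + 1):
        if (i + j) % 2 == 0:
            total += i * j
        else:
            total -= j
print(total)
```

i=2,j=2: even sum, total = 0+4 = 4
i=3,j=2: odd sum, total = 4-2 = 2
i=3,j=3: even sum, total = 2+9 = 11
i=4,j=2: even sum, total = 11+8 = 19
i=4,j=3: odd sum, total = 19-3 = 16
i=4,j=4: even sum, total = 16+16 = 32
i=5,j=2: odd sum, total = 32-2 = 30
i=5,j=3: even sum, total = 30+15 = 45
i=5,j=4: odd sum, total = 45-4 = 41
i=5,j=5: even sum, total = 41+25 = 66

66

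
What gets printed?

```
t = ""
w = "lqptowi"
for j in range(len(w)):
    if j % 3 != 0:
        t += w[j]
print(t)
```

j=0: skip
j=1: add 'q' → 'q'
j=2: add 'p' → 'qp'
j=3: skip
j=4: add 'o' → 'qpo'
j=5: add 'w' → 'qpow'
j=6: skip

qpow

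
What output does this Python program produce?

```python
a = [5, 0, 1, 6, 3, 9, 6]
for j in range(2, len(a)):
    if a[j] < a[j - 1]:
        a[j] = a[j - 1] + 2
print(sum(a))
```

j=2: 1>=0, unchanged → [5, 0, 1, 6, 3, 9, 6]
j=3: 6>=1, unchanged → [5, 0, 1, 6, 3, 9, 6]
j=4: 3<6, a[4] = 6+2 = 8 → [5, 0, 1, 6, 8, 9, 6]
j=5: 9>=8, unchanged → [5, 0, 1, 6, 8, 9, 6]
j=6: 6<9, a[6] = 9+2 = 11 → [5, 0, 1, 6, 8, 9, 11]
sum = 40

40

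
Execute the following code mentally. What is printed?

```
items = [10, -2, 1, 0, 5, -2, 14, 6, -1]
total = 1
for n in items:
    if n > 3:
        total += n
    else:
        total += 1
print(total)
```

n=10: >3, total = 1+10 = 11
n=-2: not >3, total = 11+1 = 12
n=1: not >3, total = 12+1 = 13
n=0: not >3, total = 13+1 = 14
n=5: >3, total = 14+5 = 19
n=-2: not >3, total = 19+1 = 20
n=14: >3, total = 20+14 = 34
n=6: >3, total = 34+6 = 40
n=-1: not >3, total = 40+1 = 41

41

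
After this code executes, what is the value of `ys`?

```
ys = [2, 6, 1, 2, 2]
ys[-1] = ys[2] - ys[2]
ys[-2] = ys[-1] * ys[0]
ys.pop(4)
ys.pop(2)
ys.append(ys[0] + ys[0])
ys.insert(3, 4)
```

ys[-1] = ys[2]-ys[2] = 1-1 = 0 → [2, 6, 1, 2, 0]
ys[-2] = ys[-1]*ys[0] = 0*2 = 0 → [2, 6, 1, 0, 0]
pop(4) removes 0 → [2, 6, 1, 0]
pop(2) removes 1 → [2, 6, 0]
append ys[0]+ys[0] = 2+2 = 4 → [2, 6, 0, 4]
insert 4 at 3 → [2, 6, 0, 4, 4]

[2, 6, 0, 4, 4]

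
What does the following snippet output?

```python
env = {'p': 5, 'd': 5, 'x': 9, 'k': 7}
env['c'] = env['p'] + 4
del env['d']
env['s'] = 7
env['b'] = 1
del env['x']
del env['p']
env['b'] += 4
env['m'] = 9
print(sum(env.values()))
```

37

env['c'] = env['p']+4 = 9 → {'p': 5, 'd': 5, 'x': 9, 'k': 7, 'c': 9}
del 'd' → {'p': 5, 'x': 9, 'k': 7, 'c': 9}
env['s'] = 7 → {'p': 5, 'x': 9, 'k': 7, 'c': 9, 's': 7}
env['b'] = 1 → {'p': 5, 'x': 9, 'k': 7, 'c': 9, 's': 7, 'b': 1}
del 'x' → {'p': 5, 'k': 7, 'c': 9, 's': 7, 'b': 1}
del 'p' → {'k': 7, 'c': 9, 's': 7, 'b': 1}
env['b'] = 1+4 = 5 → {'k': 7, 'c': 9, 's': 7, 'b': 5}
env['m'] = 9 → {'k': 7, 'c': 9, 's': 7, 'b': 5, 'm': 9}
sum of values = 37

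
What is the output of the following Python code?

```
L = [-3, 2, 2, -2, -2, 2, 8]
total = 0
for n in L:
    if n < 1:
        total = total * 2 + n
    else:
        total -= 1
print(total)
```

-28

n=-3: <1, total = 0*2+(-3) = -3
n=2: not <1, total = (-3)-1 = -4
n=2: not <1, total = (-4)-1 = -5
n=-2: <1, total = (-5)*2+(-2) = -12
n=-2: <1, total = (-12)*2+(-2) = -26
n=2: not <1, total = (-26)-1 = -27
n=8: not <1, total = (-27)-1 = -28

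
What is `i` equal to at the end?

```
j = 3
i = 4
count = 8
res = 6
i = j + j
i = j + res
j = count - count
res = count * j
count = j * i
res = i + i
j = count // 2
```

9

i = 3+3 = 6
i = 3+6 = 9
j = 8-8 = 0
res = 8*0 = 0
count = 0*9 = 0
res = 9+9 = 18
j = 0//2 = 0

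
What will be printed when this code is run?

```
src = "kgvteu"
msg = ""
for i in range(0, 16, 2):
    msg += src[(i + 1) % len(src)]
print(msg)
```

i=0: add src[1]='g' → 'g'
i=2: add src[3]='t' → 'gt'
i=4: add src[5]='u' → 'gtu'
i=6: add src[1]='g' → 'gtug'
i=8: add src[3]='t' → 'gtugt'
i=10: add src[5]='u' → 'gtugtu'
i=12: add src[1]='g' → 'gtugtug'
i=14: add src[3]='t' → 'gtugtugt'

gtugtugt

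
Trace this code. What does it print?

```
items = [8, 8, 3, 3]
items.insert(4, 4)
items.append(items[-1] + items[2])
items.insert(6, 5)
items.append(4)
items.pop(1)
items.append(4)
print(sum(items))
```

38

insert 4 at 4 → [8, 8, 3, 3, 4]
append items[-1]+items[2] = 4+3 = 7 → [8, 8, 3, 3, 4, 7]
insert 5 at 6 → [8, 8, 3, 3, 4, 7, 5]
append 4 → [8, 8, 3, 3, 4, 7, 5, 4]
pop(1) removes 8 → [8, 3, 3, 4, 7, 5, 4]
append 4 → [8, 3, 3, 4, 7, 5, 4, 4]
sum = 38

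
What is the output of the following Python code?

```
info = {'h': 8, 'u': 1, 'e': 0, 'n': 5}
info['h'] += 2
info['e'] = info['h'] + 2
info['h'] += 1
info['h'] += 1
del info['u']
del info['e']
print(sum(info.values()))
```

17

info['h'] = 8+2 = 10 → {'h': 10, 'u': 1, 'e': 0, 'n': 5}
info['e'] = info['h']+2 = 12 → {'h': 10, 'u': 1, 'e': 12, 'n': 5}
info['h'] = 10+1 = 11 → {'h': 11, 'u': 1, 'e': 12, 'n': 5}
info['h'] = 11+1 = 12 → {'h': 12, 'u': 1, 'e': 12, 'n': 5}
del 'u' → {'h': 12, 'e': 12, 'n': 5}
del 'e' → {'h': 12, 'n': 5}
sum of values = 17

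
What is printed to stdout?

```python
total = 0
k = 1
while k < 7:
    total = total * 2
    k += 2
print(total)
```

0

k=1: total = 0*2 = 0
k=3: total = 0*2 = 0
k=5: total = 0*2 = 0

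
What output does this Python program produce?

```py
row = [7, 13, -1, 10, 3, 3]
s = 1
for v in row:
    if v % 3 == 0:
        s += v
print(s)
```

v=7: not %3==0
v=13: not %3==0
v=-1: not %3==0
v=10: not %3==0
v=3: %3==0, s = 1+3 = 4
v=3: %3==0, s = 4+3 = 7

7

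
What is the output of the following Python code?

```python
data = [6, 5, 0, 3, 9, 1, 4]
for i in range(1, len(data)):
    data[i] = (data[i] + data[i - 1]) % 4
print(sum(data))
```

i=1: data[1] = (5+6)%4 = 3 → [6, 3, 0, 3, 9, 1, 4]
i=2: data[2] = (0+3)%4 = 3 → [6, 3, 3, 3, 9, 1, 4]
i=3: data[3] = (3+3)%4 = 2 → [6, 3, 3, 2, 9, 1, 4]
i=4: data[4] = (9+2)%4 = 3 → [6, 3, 3, 2, 3, 1, 4]
i=5: data[5] = (1+3)%4 = 0 → [6, 3, 3, 2, 3, 0, 4]
i=6: data[6] = (4+0)%4 = 0 → [6, 3, 3, 2, 3, 0, 0]
sum = 17

17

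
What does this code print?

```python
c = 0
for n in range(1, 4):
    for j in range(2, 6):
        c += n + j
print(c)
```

66

n=1,j=2: c = 0+3 = 3
n=1,j=3: c = 3+4 = 7
n=1,j=4: c = 7+5 = 12
n=1,j=5: c = 12+6 = 18
n=2,j=2: c = 18+4 = 22
n=2,j=3: c = 22+5 = 27
n=2,j=4: c = 27+6 = 33
n=2,j=5: c = 33+7 = 40
n=3,j=2: c = 40+5 = 45
n=3,j=3: c = 45+6 = 51
n=3,j=4: c = 51+7 = 58
n=3,j=5: c = 58+8 = 66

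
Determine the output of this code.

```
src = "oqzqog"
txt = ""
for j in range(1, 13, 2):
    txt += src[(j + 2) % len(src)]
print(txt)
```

j=1: add src[3]='q' → 'q'
j=3: add src[5]='g' → 'qg'
j=5: add src[1]='q' → 'qgq'
j=7: add src[3]='q' → 'qgqq'
j=9: add src[5]='g' → 'qgqqg'
j=11: add src[1]='q' → 'qgqqgq'

qgqqgq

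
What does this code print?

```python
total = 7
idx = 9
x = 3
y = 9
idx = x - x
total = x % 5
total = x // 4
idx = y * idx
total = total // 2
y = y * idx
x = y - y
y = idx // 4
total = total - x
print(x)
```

0

idx = 3-3 = 0
total = 3%5 = 3
total = 3//4 = 0
idx = 9*0 = 0
total = 0//2 = 0
y = 9*0 = 0
x = 0-0 = 0
y = 0//4 = 0
total = 0-0 = 0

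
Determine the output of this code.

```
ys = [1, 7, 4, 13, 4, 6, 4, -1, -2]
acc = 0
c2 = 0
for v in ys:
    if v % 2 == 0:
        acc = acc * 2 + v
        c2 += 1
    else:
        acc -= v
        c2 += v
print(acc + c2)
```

v=1: not even, acc = 0-1 = -1; c2=1
v=7: not even, acc = (-1)-7 = -8; c2=8
v=4: even, acc = (-8)*2+4 = -12; c2=9
v=13: not even, acc = (-12)-13 = -25; c2=22
v=4: even, acc = (-25)*2+4 = -46; c2=23
v=6: even, acc = (-46)*2+6 = -86; c2=24
v=4: even, acc = (-86)*2+4 = -168; c2=25
v=-1: not even, acc = (-168)-(-1) = -167; c2=24
v=-2: even, acc = (-167)*2+(-2) = -336; c2=25
acc+c2 = (-336)+25 = -311

-311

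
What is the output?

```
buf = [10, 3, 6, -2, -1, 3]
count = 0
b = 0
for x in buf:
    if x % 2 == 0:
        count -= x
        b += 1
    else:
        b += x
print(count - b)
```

-22

x=10: even, count = 0-10 = -10; b=1
x=3: not even; b=4
x=6: even, count = (-10)-6 = -16; b=5
x=-2: even, count = (-16)-(-2) = -14; b=6
x=-1: not even; b=5
x=3: not even; b=8
count-b = (-14)-8 = -22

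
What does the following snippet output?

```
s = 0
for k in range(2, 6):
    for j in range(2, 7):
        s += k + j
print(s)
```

k=2,j=2: s = 0+4 = 4
k=2,j=3: s = 4+5 = 9
k=2,j=4: s = 9+6 = 15
k=2,j=5: s = 15+7 = 22
k=2,j=6: s = 22+8 = 30
k=3,j=2: s = 30+5 = 35
k=3,j=3: s = 35+6 = 41
k=3,j=4: s = 41+7 = 48
k=3,j=5: s = 48+8 = 56
k=3,j=6: s = 56+9 = 65
k=4,j=2: s = 65+6 = 71
k=4,j=3: s = 71+7 = 78
k=4,j=4: s = 78+8 = 86
k=4,j=5: s = 86+9 = 95
k=4,j=6: s = 95+10 = 105
k=5,j=2: s = 105+7 = 112
k=5,j=3: s = 112+8 = 120
k=5,j=4: s = 120+9 = 129
k=5,j=5: s = 129+10 = 139
k=5,j=6: s = 139+11 = 150

150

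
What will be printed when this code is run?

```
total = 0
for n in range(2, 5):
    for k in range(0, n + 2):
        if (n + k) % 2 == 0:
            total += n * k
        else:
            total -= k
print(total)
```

21

n=2,k=0: even sum, total = 0+0 = 0
n=2,k=1: odd sum, total = 0-1 = -1
n=2,k=2: even sum, total = (-1)+4 = 3
n=2,k=3: odd sum, total = 3-3 = 0
n=3,k=0: odd sum, total = 0-0 = 0
n=3,k=1: even sum, total = 0+3 = 3
n=3,k=2: odd sum, total = 3-2 = 1
n=3,k=3: even sum, total = 1+9 = 10
n=3,k=4: odd sum, total = 10-4 = 6
n=4,k=0: even sum, total = 6+0 = 6
n=4,k=1: odd sum, total = 6-1 = 5
n=4,k=2: even sum, total = 5+8 = 13
n=4,k=3: odd sum, total = 13-3 = 10
n=4,k=4: even sum, total = 10+16 = 26
n=4,k=5: odd sum, total = 26-5 = 21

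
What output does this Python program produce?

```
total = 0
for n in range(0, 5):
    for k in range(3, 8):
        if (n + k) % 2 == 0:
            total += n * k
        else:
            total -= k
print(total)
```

55

n=0,k=3: odd sum, total = 0-3 = -3
n=0,k=4: even sum, total = (-3)+0 = -3
n=0,k=5: odd sum, total = (-3)-5 = -8
n=0,k=6: even sum, total = (-8)+0 = -8
n=0,k=7: odd sum, total = (-8)-7 = -15
n=1,k=3: even sum, total = (-15)+3 = -12
n=1,k=4: odd sum, total = (-12)-4 = -16
n=1,k=5: even sum, total = (-16)+5 = -11
n=1,k=6: odd sum, total = (-11)-6 = -17
n=1,k=7: even sum, total = (-17)+7 = -10
n=2,k=3: odd sum, total = (-10)-3 = -13
n=2,k=4: even sum, total = (-13)+8 = -5
n=2,k=5: odd sum, total = (-5)-5 = -10
n=2,k=6: even sum, total = (-10)+12 = 2
n=2,k=7: odd sum, total = 2-7 = -5
n=3,k=3: even sum, total = (-5)+9 = 4
n=3,k=4: odd sum, total = 4-4 = 0
n=3,k=5: even sum, total = 0+15 = 15
n=3,k=6: odd sum, total = 15-6 = 9
n=3,k=7: even sum, total = 9+21 = 30
n=4,k=3: odd sum, total = 30-3 = 27
n=4,k=4: even sum, total = 27+16 = 43
n=4,k=5: odd sum, total = 43-5 = 38
n=4,k=6: even sum, total = 38+24 = 62
n=4,k=7: odd sum, total = 62-7 = 55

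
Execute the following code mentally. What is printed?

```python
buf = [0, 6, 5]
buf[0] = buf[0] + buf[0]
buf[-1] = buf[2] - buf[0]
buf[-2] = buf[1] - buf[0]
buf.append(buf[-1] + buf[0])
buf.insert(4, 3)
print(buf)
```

[0, 6, 5, 5, 3]

buf[0] = buf[0]+buf[0] = 0+0 = 0 → [0, 6, 5]
buf[-1] = buf[2]-buf[0] = 5-0 = 5 → [0, 6, 5]
buf[-2] = buf[1]-buf[0] = 6-0 = 6 → [0, 6, 5]
append buf[-1]+buf[0] = 5+0 = 5 → [0, 6, 5, 5]
insert 3 at 4 → [0, 6, 5, 5, 3]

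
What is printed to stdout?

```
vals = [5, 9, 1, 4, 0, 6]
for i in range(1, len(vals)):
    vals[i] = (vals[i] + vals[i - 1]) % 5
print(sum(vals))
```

i=1: vals[1] = (9+5)%5 = 4 → [5, 4, 1, 4, 0, 6]
i=2: vals[2] = (1+4)%5 = 0 → [5, 4, 0, 4, 0, 6]
i=3: vals[3] = (4+0)%5 = 4 → [5, 4, 0, 4, 0, 6]
i=4: vals[4] = (0+4)%5 = 4 → [5, 4, 0, 4, 4, 6]
i=5: vals[5] = (6+4)%5 = 0 → [5, 4, 0, 4, 4, 0]
sum = 17

17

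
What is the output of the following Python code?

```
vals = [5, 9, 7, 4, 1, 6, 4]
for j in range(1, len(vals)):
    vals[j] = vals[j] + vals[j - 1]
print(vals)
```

j=1: vals[1] = 9+5 = 14 → [5, 14, 7, 4, 1, 6, 4]
j=2: vals[2] = 7+14 = 21 → [5, 14, 21, 4, 1, 6, 4]
j=3: vals[3] = 4+21 = 25 → [5, 14, 21, 25, 1, 6, 4]
j=4: vals[4] = 1+25 = 26 → [5, 14, 21, 25, 26, 6, 4]
j=5: vals[5] = 6+26 = 32 → [5, 14, 21, 25, 26, 32, 4]
j=6: vals[6] = 4+32 = 36 → [5, 14, 21, 25, 26, 32, 36]

[5, 14, 21, 25, 26, 32, 36]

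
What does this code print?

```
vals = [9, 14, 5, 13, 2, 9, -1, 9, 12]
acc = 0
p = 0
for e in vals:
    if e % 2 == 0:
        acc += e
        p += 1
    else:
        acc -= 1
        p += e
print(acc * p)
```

e=9: not even, acc = 0-1 = -1; p=9
e=14: even, acc = (-1)+14 = 13; p=10
e=5: not even, acc = 13-1 = 12; p=15
e=13: not even, acc = 12-1 = 11; p=28
e=2: even, acc = 11+2 = 13; p=29
e=9: not even, acc = 13-1 = 12; p=38
e=-1: not even, acc = 12-1 = 11; p=37
e=9: not even, acc = 11-1 = 10; p=46
e=12: even, acc = 10+12 = 22; p=47
acc*p = 22*47 = 1034

1034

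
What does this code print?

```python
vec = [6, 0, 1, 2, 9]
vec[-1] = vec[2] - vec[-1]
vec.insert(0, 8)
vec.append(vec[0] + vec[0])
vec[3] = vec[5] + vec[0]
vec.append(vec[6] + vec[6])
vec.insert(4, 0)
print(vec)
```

vec[-1] = vec[2]-vec[-1] = 1-9 = -8 → [6, 0, 1, 2, -8]
insert 8 at 0 → [8, 6, 0, 1, 2, -8]
append vec[0]+vec[0] = 8+8 = 16 → [8, 6, 0, 1, 2, -8, 16]
vec[3] = vec[5]+vec[0] = (-8)+8 = 0 → [8, 6, 0, 0, 2, -8, 16]
append vec[6]+vec[6] = 16+16 = 32 → [8, 6, 0, 0, 2, -8, 16, 32]
insert 0 at 4 → [8, 6, 0, 0, 0, 2, -8, 16, 32]

[8, 6, 0, 0, 0, 2, -8, 16, 32]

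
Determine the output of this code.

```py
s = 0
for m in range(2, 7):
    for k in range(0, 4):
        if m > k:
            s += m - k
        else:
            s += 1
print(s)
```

m=2,k=0: 2>0, s = 0+2 = 2
m=2,k=1: 2>1, s = 2+1 = 3
m=2,k=2: not 2>2, s = 3+1 = 4
m=2,k=3: not 2>3, s = 4+1 = 5
m=3,k=0: 3>0, s = 5+3 = 8
m=3,k=1: 3>1, s = 8+2 = 10
m=3,k=2: 3>2, s = 10+1 = 11
m=3,k=3: not 3>3, s = 11+1 = 12
m=4,k=0: 4>0, s = 12+4 = 16
m=4,k=1: 4>1, s = 16+3 = 19
m=4,k=2: 4>2, s = 19+2 = 21
m=4,k=3: 4>3, s = 21+1 = 22
m=5,k=0: 5>0, s = 22+5 = 27
m=5,k=1: 5>1, s = 27+4 = 31
m=5,k=2: 5>2, s = 31+3 = 34
m=5,k=3: 5>3, s = 34+2 = 36
m=6,k=0: 6>0, s = 36+6 = 42
m=6,k=1: 6>1, s = 42+5 = 47
m=6,k=2: 6>2, s = 47+4 = 51
m=6,k=3: 6>3, s = 51+3 = 54

54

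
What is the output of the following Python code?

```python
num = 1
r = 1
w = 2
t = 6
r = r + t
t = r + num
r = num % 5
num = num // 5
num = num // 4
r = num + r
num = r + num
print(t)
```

8

r = 1+6 = 7
t = 7+1 = 8
r = 1%5 = 1
num = 1//5 = 0
num = 0//4 = 0
r = 0+1 = 1
num = 1+0 = 1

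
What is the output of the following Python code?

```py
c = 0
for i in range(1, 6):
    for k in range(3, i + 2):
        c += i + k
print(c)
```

80

i=2,k=3: c = 0+5 = 5
i=3,k=3: c = 5+6 = 11
i=3,k=4: c = 11+7 = 18
i=4,k=3: c = 18+7 = 25
i=4,k=4: c = 25+8 = 33
i=4,k=5: c = 33+9 = 42
i=5,k=3: c = 42+8 = 50
i=5,k=4: c = 50+9 = 59
i=5,k=5: c = 59+10 = 69
i=5,k=6: c = 69+11 = 80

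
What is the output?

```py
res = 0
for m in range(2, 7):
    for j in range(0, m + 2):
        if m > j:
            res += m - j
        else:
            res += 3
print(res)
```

85

m=2,j=0: 2>0, res = 0+2 = 2
m=2,j=1: 2>1, res = 2+1 = 3
m=2,j=2: not 2>2, res = 3+3 = 6
m=2,j=3: not 2>3, res = 6+3 = 9
m=3,j=0: 3>0, res = 9+3 = 12
m=3,j=1: 3>1, res = 12+2 = 14
m=3,j=2: 3>2, res = 14+1 = 15
m=3,j=3: not 3>3, res = 15+3 = 18
m=3,j=4: not 3>4, res = 18+3 = 21
m=4,j=0: 4>0, res = 21+4 = 25
m=4,j=1: 4>1, res = 25+3 = 28
m=4,j=2: 4>2, res = 28+2 = 30
m=4,j=3: 4>3, res = 30+1 = 31
m=4,j=4: not 4>4, res = 31+3 = 34
m=4,j=5: not 4>5, res = 34+3 = 37
m=5,j=0: 5>0, res = 37+5 = 42
m=5,j=1: 5>1, res = 42+4 = 46
m=5,j=2: 5>2, res = 46+3 = 49
m=5,j=3: 5>3, res = 49+2 = 51
m=5,j=4: 5>4, res = 51+1 = 52
m=5,j=5: not 5>5, res = 52+3 = 55
m=5,j=6: not 5>6, res = 55+3 = 58
m=6,j=0: 6>0, res = 58+6 = 64
m=6,j=1: 6>1, res = 64+5 = 69
m=6,j=2: 6>2, res = 69+4 = 73
m=6,j=3: 6>3, res = 73+3 = 76
m=6,j=4: 6>4, res = 76+2 = 78
m=6,j=5: 6>5, res = 78+1 = 79
m=6,j=6: not 6>6, res = 79+3 = 82
m=6,j=7: not 6>7, res = 82+3 = 85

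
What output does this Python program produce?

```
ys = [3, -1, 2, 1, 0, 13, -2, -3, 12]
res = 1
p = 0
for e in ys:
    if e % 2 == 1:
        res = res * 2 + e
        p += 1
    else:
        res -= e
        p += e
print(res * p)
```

1275

e=3: odd, res = 1*2+3 = 5; p=1
e=-1: odd, res = 5*2+(-1) = 9; p=2
e=2: not odd, res = 9-2 = 7; p=4
e=1: odd, res = 7*2+1 = 15; p=5
e=0: not odd, res = 15-0 = 15; p=5
e=13: odd, res = 15*2+13 = 43; p=6
e=-2: not odd, res = 43-(-2) = 45; p=4
e=-3: odd, res = 45*2+(-3) = 87; p=5
e=12: not odd, res = 87-12 = 75; p=17
res*p = 75*17 = 1275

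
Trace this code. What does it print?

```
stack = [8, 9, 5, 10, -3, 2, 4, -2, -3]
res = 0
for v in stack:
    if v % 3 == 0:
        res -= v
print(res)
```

v=8: not %3==0
v=9: %3==0, res = 0-9 = -9
v=5: not %3==0
v=10: not %3==0
v=-3: %3==0, res = (-9)-(-3) = -6
v=2: not %3==0
v=4: not %3==0
v=-2: not %3==0
v=-3: %3==0, res = (-6)-(-3) = -3

-3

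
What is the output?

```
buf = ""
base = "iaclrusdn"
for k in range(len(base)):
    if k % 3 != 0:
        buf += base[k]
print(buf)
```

k=0: skip
k=1: add 'a' → 'a'
k=2: add 'c' → 'ac'
k=3: skip
k=4: add 'r' → 'acr'
k=5: add 'u' → 'acru'
k=6: skip
k=7: add 'd' → 'acrud'
k=8: add 'n' → 'acrudn'

acrudn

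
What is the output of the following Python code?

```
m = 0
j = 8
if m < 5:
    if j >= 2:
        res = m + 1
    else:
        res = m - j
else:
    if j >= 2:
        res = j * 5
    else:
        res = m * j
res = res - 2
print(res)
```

m=0, j=8
m < 5 is True; j >= 2 is True
→ res = m + 1 = 1
res = 1-2 = -1

-1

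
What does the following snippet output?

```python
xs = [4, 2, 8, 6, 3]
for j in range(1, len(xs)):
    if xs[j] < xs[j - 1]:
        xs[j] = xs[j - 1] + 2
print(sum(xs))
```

j=1: 2<4, xs[1] = 4+2 = 6 → [4, 6, 8, 6, 3]
j=2: 8>=6, unchanged → [4, 6, 8, 6, 3]
j=3: 6<8, xs[3] = 8+2 = 10 → [4, 6, 8, 10, 3]
j=4: 3<10, xs[4] = 10+2 = 12 → [4, 6, 8, 10, 12]
sum = 40

40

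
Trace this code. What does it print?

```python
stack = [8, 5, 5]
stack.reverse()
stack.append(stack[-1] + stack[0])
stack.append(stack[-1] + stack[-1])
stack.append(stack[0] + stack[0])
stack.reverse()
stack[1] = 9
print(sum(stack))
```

50

reverse → [5, 5, 8]
append stack[-1]+stack[0] = 8+5 = 13 → [5, 5, 8, 13]
append stack[-1]+stack[-1] = 13+13 = 26 → [5, 5, 8, 13, 26]
append stack[0]+stack[0] = 5+5 = 10 → [5, 5, 8, 13, 26, 10]
reverse → [10, 26, 13, 8, 5, 5]
stack[1] = 9 → [10, 9, 13, 8, 5, 5]
sum = 50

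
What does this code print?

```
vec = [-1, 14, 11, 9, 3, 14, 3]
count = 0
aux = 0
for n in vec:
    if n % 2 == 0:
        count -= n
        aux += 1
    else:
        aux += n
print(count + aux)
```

-1

n=-1: not even; aux=-1
n=14: even, count = 0-14 = -14; aux=0
n=11: not even; aux=11
n=9: not even; aux=20
n=3: not even; aux=23
n=14: even, count = (-14)-14 = -28; aux=24
n=3: not even; aux=27
count+aux = (-28)+27 = -1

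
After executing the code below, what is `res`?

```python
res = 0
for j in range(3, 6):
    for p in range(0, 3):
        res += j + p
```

45

j=3,p=0: res = 0+3 = 3
j=3,p=1: res = 3+4 = 7
j=3,p=2: res = 7+5 = 12
j=4,p=0: res = 12+4 = 16
j=4,p=1: res = 16+5 = 21
j=4,p=2: res = 21+6 = 27
j=5,p=0: res = 27+5 = 32
j=5,p=1: res = 32+6 = 38
j=5,p=2: res = 38+7 = 45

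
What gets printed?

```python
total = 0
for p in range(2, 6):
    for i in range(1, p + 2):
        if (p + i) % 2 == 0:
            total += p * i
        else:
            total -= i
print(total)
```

p=2,i=1: odd sum, total = 0-1 = -1
p=2,i=2: even sum, total = (-1)+4 = 3
p=2,i=3: odd sum, total = 3-3 = 0
p=3,i=1: even sum, total = 0+3 = 3
p=3,i=2: odd sum, total = 3-2 = 1
p=3,i=3: even sum, total = 1+9 = 10
p=3,i=4: odd sum, total = 10-4 = 6
p=4,i=1: odd sum, total = 6-1 = 5
p=4,i=2: even sum, total = 5+8 = 13
p=4,i=3: odd sum, total = 13-3 = 10
p=4,i=4: even sum, total = 10+16 = 26
p=4,i=5: odd sum, total = 26-5 = 21
p=5,i=1: even sum, total = 21+5 = 26
p=5,i=2: odd sum, total = 26-2 = 24
p=5,i=3: even sum, total = 24+15 = 39
p=5,i=4: odd sum, total = 39-4 = 35
p=5,i=5: even sum, total = 35+25 = 60
p=5,i=6: odd sum, total = 60-6 = 54

54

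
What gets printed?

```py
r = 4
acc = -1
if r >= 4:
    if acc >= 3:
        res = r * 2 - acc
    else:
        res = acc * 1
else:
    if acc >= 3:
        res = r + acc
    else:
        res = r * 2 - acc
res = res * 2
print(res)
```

r=4, acc=-1
r >= 4 is True; acc >= 3 is False
→ res = acc * 1 = -1
res = (-1)*2 = -2

-2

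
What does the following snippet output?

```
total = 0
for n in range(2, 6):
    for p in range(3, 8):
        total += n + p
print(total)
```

n=2,p=3: total = 0+5 = 5
n=2,p=4: total = 5+6 = 11
n=2,p=5: total = 11+7 = 18
n=2,p=6: total = 18+8 = 26
n=2,p=7: total = 26+9 = 35
n=3,p=3: total = 35+6 = 41
n=3,p=4: total = 41+7 = 48
n=3,p=5: total = 48+8 = 56
n=3,p=6: total = 56+9 = 65
n=3,p=7: total = 65+10 = 75
n=4,p=3: total = 75+7 = 82
n=4,p=4: total = 82+8 = 90
n=4,p=5: total = 90+9 = 99
n=4,p=6: total = 99+10 = 109
n=4,p=7: total = 109+11 = 120
n=5,p=3: total = 120+8 = 128
n=5,p=4: total = 128+9 = 137
n=5,p=5: total = 137+10 = 147
n=5,p=6: total = 147+11 = 158
n=5,p=7: total = 158+12 = 170

170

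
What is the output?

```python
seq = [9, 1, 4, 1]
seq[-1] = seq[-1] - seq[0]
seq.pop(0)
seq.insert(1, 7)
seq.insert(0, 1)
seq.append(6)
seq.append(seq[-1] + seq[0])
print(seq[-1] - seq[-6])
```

6

seq[-1] = seq[-1]-seq[0] = 1-9 = -8 → [9, 1, 4, -8]
pop(0) removes 9 → [1, 4, -8]
insert 7 at 1 → [1, 7, 4, -8]
insert 1 at 0 → [1, 1, 7, 4, -8]
append 6 → [1, 1, 7, 4, -8, 6]
append seq[-1]+seq[0] = 6+1 = 7 → [1, 1, 7, 4, -8, 6, 7]
seq[-1]-seq[-6] = 7-1 = 6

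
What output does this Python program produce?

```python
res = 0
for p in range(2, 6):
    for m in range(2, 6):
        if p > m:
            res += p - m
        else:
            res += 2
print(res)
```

p=2,m=2: not 2>2, res = 0+2 = 2
p=2,m=3: not 2>3, res = 2+2 = 4
p=2,m=4: not 2>4, res = 4+2 = 6
p=2,m=5: not 2>5, res = 6+2 = 8
p=3,m=2: 3>2, res = 8+1 = 9
p=3,m=3: not 3>3, res = 9+2 = 11
p=3,m=4: not 3>4, res = 11+2 = 13
p=3,m=5: not 3>5, res = 13+2 = 15
p=4,m=2: 4>2, res = 15+2 = 17
p=4,m=3: 4>3, res = 17+1 = 18
p=4,m=4: not 4>4, res = 18+2 = 20
p=4,m=5: not 4>5, res = 20+2 = 22
p=5,m=2: 5>2, res = 22+3 = 25
p=5,m=3: 5>3, res = 25+2 = 27
p=5,m=4: 5>4, res = 27+1 = 28
p=5,m=5: not 5>5, res = 28+2 = 30

30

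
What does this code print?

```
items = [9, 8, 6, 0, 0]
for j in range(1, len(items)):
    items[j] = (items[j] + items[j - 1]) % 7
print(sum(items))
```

18

j=1: items[1] = (8+9)%7 = 3 → [9, 3, 6, 0, 0]
j=2: items[2] = (6+3)%7 = 2 → [9, 3, 2, 0, 0]
j=3: items[3] = (0+2)%7 = 2 → [9, 3, 2, 2, 0]
j=4: items[4] = (0+2)%7 = 2 → [9, 3, 2, 2, 2]
sum = 18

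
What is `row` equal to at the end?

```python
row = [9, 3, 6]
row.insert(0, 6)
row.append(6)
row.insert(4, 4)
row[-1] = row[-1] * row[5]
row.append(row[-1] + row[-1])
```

[6, 9, 3, 6, 4, 36, 72]

insert 6 at 0 → [6, 9, 3, 6]
append 6 → [6, 9, 3, 6, 6]
insert 4 at 4 → [6, 9, 3, 6, 4, 6]
row[-1] = row[-1]*row[5] = 6*6 = 36 → [6, 9, 3, 6, 4, 36]
append row[-1]+row[-1] = 36+36 = 72 → [6, 9, 3, 6, 4, 36, 72]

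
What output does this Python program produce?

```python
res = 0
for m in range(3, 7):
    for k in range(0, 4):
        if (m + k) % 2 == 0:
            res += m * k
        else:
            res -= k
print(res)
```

40

m=3,k=0: odd sum, res = 0-0 = 0
m=3,k=1: even sum, res = 0+3 = 3
m=3,k=2: odd sum, res = 3-2 = 1
m=3,k=3: even sum, res = 1+9 = 10
m=4,k=0: even sum, res = 10+0 = 10
m=4,k=1: odd sum, res = 10-1 = 9
m=4,k=2: even sum, res = 9+8 = 17
m=4,k=3: odd sum, res = 17-3 = 14
m=5,k=0: odd sum, res = 14-0 = 14
m=5,k=1: even sum, res = 14+5 = 19
m=5,k=2: odd sum, res = 19-2 = 17
m=5,k=3: even sum, res = 17+15 = 32
m=6,k=0: even sum, res = 32+0 = 32
m=6,k=1: odd sum, res = 32-1 = 31
m=6,k=2: even sum, res = 31+12 = 43
m=6,k=3: odd sum, res = 43-3 = 40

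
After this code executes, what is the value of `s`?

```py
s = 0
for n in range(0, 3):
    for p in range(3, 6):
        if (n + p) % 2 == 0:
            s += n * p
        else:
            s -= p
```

n=0,p=3: odd sum, s = 0-3 = -3
n=0,p=4: even sum, s = (-3)+0 = -3
n=0,p=5: odd sum, s = (-3)-5 = -8
n=1,p=3: even sum, s = (-8)+3 = -5
n=1,p=4: odd sum, s = (-5)-4 = -9
n=1,p=5: even sum, s = (-9)+5 = -4
n=2,p=3: odd sum, s = (-4)-3 = -7
n=2,p=4: even sum, s = (-7)+8 = 1
n=2,p=5: odd sum, s = 1-5 = -4

-4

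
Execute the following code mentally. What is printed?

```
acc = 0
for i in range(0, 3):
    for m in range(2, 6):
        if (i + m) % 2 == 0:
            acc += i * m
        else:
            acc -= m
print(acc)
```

-2

i=0,m=2: even sum, acc = 0+0 = 0
i=0,m=3: odd sum, acc = 0-3 = -3
i=0,m=4: even sum, acc = (-3)+0 = -3
i=0,m=5: odd sum, acc = (-3)-5 = -8
i=1,m=2: odd sum, acc = (-8)-2 = -10
i=1,m=3: even sum, acc = (-10)+3 = -7
i=1,m=4: odd sum, acc = (-7)-4 = -11
i=1,m=5: even sum, acc = (-11)+5 = -6
i=2,m=2: even sum, acc = (-6)+4 = -2
i=2,m=3: odd sum, acc = (-2)-3 = -5
i=2,m=4: even sum, acc = (-5)+8 = 3
i=2,m=5: odd sum, acc = 3-5 = -2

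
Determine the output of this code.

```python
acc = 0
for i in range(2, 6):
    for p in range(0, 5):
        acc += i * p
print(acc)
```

140

i=2,p=0: acc = 0+0 = 0
i=2,p=1: acc = 0+2 = 2
i=2,p=2: acc = 2+4 = 6
i=2,p=3: acc = 6+6 = 12
i=2,p=4: acc = 12+8 = 20
i=3,p=0: acc = 20+0 = 20
i=3,p=1: acc = 20+3 = 23
i=3,p=2: acc = 23+6 = 29
i=3,p=3: acc = 29+9 = 38
i=3,p=4: acc = 38+12 = 50
i=4,p=0: acc = 50+0 = 50
i=4,p=1: acc = 50+4 = 54
i=4,p=2: acc = 54+8 = 62
i=4,p=3: acc = 62+12 = 74
i=4,p=4: acc = 74+16 = 90
i=5,p=0: acc = 90+0 = 90
i=5,p=1: acc = 90+5 = 95
i=5,p=2: acc = 95+10 = 105
i=5,p=3: acc = 105+15 = 120
i=5,p=4: acc = 120+20 = 140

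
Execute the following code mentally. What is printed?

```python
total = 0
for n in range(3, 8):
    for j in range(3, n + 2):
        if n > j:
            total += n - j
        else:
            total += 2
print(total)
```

40

n=3,j=3: not 3>3, total = 0+2 = 2
n=3,j=4: not 3>4, total = 2+2 = 4
n=4,j=3: 4>3, total = 4+1 = 5
n=4,j=4: not 4>4, total = 5+2 = 7
n=4,j=5: not 4>5, total = 7+2 = 9
n=5,j=3: 5>3, total = 9+2 = 11
n=5,j=4: 5>4, total = 11+1 = 12
n=5,j=5: not 5>5, total = 12+2 = 14
n=5,j=6: not 5>6, total = 14+2 = 16
n=6,j=3: 6>3, total = 16+3 = 19
n=6,j=4: 6>4, total = 19+2 = 21
n=6,j=5: 6>5, total = 21+1 = 22
n=6,j=6: not 6>6, total = 22+2 = 24
n=6,j=7: not 6>7, total = 24+2 = 26
n=7,j=3: 7>3, total = 26+4 = 30
n=7,j=4: 7>4, total = 30+3 = 33
n=7,j=5: 7>5, total = 33+2 = 35
n=7,j=6: 7>6, total = 35+1 = 36
n=7,j=7: not 7>7, total = 36+2 = 38
n=7,j=8: not 7>8, total = 38+2 = 40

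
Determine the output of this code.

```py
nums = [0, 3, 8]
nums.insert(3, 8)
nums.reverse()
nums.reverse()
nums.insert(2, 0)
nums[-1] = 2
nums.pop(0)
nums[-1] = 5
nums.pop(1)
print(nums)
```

insert 8 at 3 → [0, 3, 8, 8]
reverse → [8, 8, 3, 0]
reverse → [0, 3, 8, 8]
insert 0 at 2 → [0, 3, 0, 8, 8]
nums[-1] = 2 → [0, 3, 0, 8, 2]
pop(0) removes 0 → [3, 0, 8, 2]
nums[-1] = 5 → [3, 0, 8, 5]
pop(1) removes 0 → [3, 8, 5]

[3, 8, 5]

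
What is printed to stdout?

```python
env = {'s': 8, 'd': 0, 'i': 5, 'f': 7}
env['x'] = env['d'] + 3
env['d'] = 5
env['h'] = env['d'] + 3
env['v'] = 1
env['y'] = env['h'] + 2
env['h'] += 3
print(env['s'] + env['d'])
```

env['x'] = env['d']+3 = 3 → {'s': 8, 'd': 0, 'i': 5, 'f': 7, 'x': 3}
env['d'] = 5 → {'s': 8, 'd': 5, 'i': 5, 'f': 7, 'x': 3}
env['h'] = env['d']+3 = 8 → {'s': 8, 'd': 5, 'i': 5, 'f': 7, 'x': 3, 'h': 8}
env['v'] = 1 → {'s': 8, 'd': 5, 'i': 5, 'f': 7, 'x': 3, 'h': 8, 'v': 1}
env['y'] = env['h']+2 = 10 → {'s': 8, 'd': 5, 'i': 5, 'f': 7, 'x': 3, 'h': 8, 'v': 1, 'y': 10}
env['h'] = 8+3 = 11 → {'s': 8, 'd': 5, 'i': 5, 'f': 7, 'x': 3, 'h': 11, 'v': 1, 'y': 10}
env['s']+env['d'] = 8+5 = 13

13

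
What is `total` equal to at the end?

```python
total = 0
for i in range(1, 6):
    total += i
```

i=1: total = 0+1 = 1
i=2: total = 1+2 = 3
i=3: total = 3+3 = 6
i=4: total = 6+4 = 10
i=5: total = 10+5 = 15

15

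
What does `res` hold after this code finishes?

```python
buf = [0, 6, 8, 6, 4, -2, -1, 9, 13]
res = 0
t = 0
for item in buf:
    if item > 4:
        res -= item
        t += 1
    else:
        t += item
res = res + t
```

item=0: not >4; t=0
item=6: >4, res = 0-6 = -6; t=1
item=8: >4, res = (-6)-8 = -14; t=2
item=6: >4, res = (-14)-6 = -20; t=3
item=4: not >4; t=7
item=-2: not >4; t=5
item=-1: not >4; t=4
item=9: >4, res = (-20)-9 = -29; t=5
item=13: >4, res = (-29)-13 = -42; t=6
res+t = (-42)+6 = -36

-36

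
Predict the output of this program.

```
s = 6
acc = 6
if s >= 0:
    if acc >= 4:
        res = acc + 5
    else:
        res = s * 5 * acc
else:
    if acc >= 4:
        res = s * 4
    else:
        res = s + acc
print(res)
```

s=6, acc=6
s >= 0 is True; acc >= 4 is True
→ res = acc + 5 = 11

11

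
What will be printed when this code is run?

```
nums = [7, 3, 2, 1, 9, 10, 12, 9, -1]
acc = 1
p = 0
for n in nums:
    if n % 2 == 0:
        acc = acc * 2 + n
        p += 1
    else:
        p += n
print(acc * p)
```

n=7: not even; p=7
n=3: not even; p=10
n=2: even, acc = 1*2+2 = 4; p=11
n=1: not even; p=12
n=9: not even; p=21
n=10: even, acc = 4*2+10 = 18; p=22
n=12: even, acc = 18*2+12 = 48; p=23
n=9: not even; p=32
n=-1: not even; p=31
acc*p = 48*31 = 1488

1488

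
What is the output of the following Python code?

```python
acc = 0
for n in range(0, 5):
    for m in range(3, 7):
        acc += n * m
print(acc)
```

n=0,m=3: acc = 0+0 = 0
n=0,m=4: acc = 0+0 = 0
n=0,m=5: acc = 0+0 = 0
n=0,m=6: acc = 0+0 = 0
n=1,m=3: acc = 0+3 = 3
n=1,m=4: acc = 3+4 = 7
n=1,m=5: acc = 7+5 = 12
n=1,m=6: acc = 12+6 = 18
n=2,m=3: acc = 18+6 = 24
n=2,m=4: acc = 24+8 = 32
n=2,m=5: acc = 32+10 = 42
n=2,m=6: acc = 42+12 = 54
n=3,m=3: acc = 54+9 = 63
n=3,m=4: acc = 63+12 = 75
n=3,m=5: acc = 75+15 = 90
n=3,m=6: acc = 90+18 = 108
n=4,m=3: acc = 108+12 = 120
n=4,m=4: acc = 120+16 = 136
n=4,m=5: acc = 136+20 = 156
n=4,m=6: acc = 156+24 = 180

180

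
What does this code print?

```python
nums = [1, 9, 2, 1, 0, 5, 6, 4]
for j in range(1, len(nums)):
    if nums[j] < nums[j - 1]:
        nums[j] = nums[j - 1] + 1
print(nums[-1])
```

15

j=1: 9>=1, unchanged → [1, 9, 2, 1, 0, 5, 6, 4]
j=2: 2<9, nums[2] = 9+1 = 10 → [1, 9, 10, 1, 0, 5, 6, 4]
j=3: 1<10, nums[3] = 10+1 = 11 → [1, 9, 10, 11, 0, 5, 6, 4]
j=4: 0<11, nums[4] = 11+1 = 12 → [1, 9, 10, 11, 12, 5, 6, 4]
j=5: 5<12, nums[5] = 12+1 = 13 → [1, 9, 10, 11, 12, 13, 6, 4]
j=6: 6<13, nums[6] = 13+1 = 14 → [1, 9, 10, 11, 12, 13, 14, 4]
j=7: 4<14, nums[7] = 14+1 = 15 → [1, 9, 10, 11, 12, 13, 14, 15]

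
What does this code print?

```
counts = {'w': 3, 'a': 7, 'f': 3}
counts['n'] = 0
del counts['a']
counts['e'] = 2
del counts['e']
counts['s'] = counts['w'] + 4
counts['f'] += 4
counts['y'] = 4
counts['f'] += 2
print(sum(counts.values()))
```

23

counts['n'] = 0 → {'w': 3, 'a': 7, 'f': 3, 'n': 0}
del 'a' → {'w': 3, 'f': 3, 'n': 0}
counts['e'] = 2 → {'w': 3, 'f': 3, 'n': 0, 'e': 2}
del 'e' → {'w': 3, 'f': 3, 'n': 0}
counts['s'] = counts['w']+4 = 7 → {'w': 3, 'f': 3, 'n': 0, 's': 7}
counts['f'] = 3+4 = 7 → {'w': 3, 'f': 7, 'n': 0, 's': 7}
counts['y'] = 4 → {'w': 3, 'f': 7, 'n': 0, 's': 7, 'y': 4}
counts['f'] = 7+2 = 9 → {'w': 3, 'f': 9, 'n': 0, 's': 7, 'y': 4}
sum of values = 23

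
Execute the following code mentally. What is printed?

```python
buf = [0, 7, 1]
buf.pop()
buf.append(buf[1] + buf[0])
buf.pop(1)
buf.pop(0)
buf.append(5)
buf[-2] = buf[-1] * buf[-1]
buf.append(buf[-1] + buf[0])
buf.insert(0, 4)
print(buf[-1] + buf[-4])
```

pop() removes 1 → [0, 7]
append buf[1]+buf[0] = 7+0 = 7 → [0, 7, 7]
pop(1) removes 7 → [0, 7]
pop(0) removes 0 → [7]
append 5 → [7, 5]
buf[-2] = buf[-1]*buf[-1] = 5*5 = 25 → [25, 5]
append buf[-1]+buf[0] = 5+25 = 30 → [25, 5, 30]
insert 4 at 0 → [4, 25, 5, 30]
buf[-1]+buf[-4] = 30+4 = 34

34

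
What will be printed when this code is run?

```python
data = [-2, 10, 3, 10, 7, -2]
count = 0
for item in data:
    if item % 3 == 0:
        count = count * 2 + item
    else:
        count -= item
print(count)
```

item=-2: not %3==0, count = 0-(-2) = 2
item=10: not %3==0, count = 2-10 = -8
item=3: %3==0, count = (-8)*2+3 = -13
item=10: not %3==0, count = (-13)-10 = -23
item=7: not %3==0, count = (-23)-7 = -30
item=-2: not %3==0, count = (-30)-(-2) = -28

-28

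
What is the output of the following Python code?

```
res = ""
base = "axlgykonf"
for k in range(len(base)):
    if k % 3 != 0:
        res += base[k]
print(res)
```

k=0: skip
k=1: add 'x' → 'x'
k=2: add 'l' → 'xl'
k=3: skip
k=4: add 'y' → 'xly'
k=5: add 'k' → 'xlyk'
k=6: skip
k=7: add 'n' → 'xlykn'
k=8: add 'f' → 'xlyknf'

xlyknf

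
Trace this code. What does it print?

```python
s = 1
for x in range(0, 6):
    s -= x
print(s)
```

x=0: s = 1-0 = 1
x=1: s = 1-1 = 0
x=2: s = 0-2 = -2
x=3: s = (-2)-3 = -5
x=4: s = (-5)-4 = -9
x=5: s = (-9)-5 = -14

-14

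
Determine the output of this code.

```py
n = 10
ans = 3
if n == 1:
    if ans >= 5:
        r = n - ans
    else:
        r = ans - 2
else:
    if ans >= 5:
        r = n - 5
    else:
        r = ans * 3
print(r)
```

n=10, ans=3
n == 1 is False; ans >= 5 is False
→ r = ans * 3 = 9

9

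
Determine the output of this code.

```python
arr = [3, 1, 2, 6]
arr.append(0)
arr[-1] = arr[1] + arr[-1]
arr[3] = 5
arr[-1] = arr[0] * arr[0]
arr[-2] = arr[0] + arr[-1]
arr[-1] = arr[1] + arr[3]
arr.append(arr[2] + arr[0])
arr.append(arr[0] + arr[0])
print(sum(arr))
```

42

append 0 → [3, 1, 2, 6, 0]
arr[-1] = arr[1]+arr[-1] = 1+0 = 1 → [3, 1, 2, 6, 1]
arr[3] = 5 → [3, 1, 2, 5, 1]
arr[-1] = arr[0]*arr[0] = 3*3 = 9 → [3, 1, 2, 5, 9]
arr[-2] = arr[0]+arr[-1] = 3+9 = 12 → [3, 1, 2, 12, 9]
arr[-1] = arr[1]+arr[3] = 1+12 = 13 → [3, 1, 2, 12, 13]
append arr[2]+arr[0] = 2+3 = 5 → [3, 1, 2, 12, 13, 5]
append arr[0]+arr[0] = 3+3 = 6 → [3, 1, 2, 12, 13, 5, 6]
sum = 42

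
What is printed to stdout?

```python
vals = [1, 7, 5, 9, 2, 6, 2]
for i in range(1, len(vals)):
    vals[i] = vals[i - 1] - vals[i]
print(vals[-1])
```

i=1: vals[1] = 1-7 = -6 → [1, -6, 5, 9, 2, 6, 2]
i=2: vals[2] = (-6)-5 = -11 → [1, -6, -11, 9, 2, 6, 2]
i=3: vals[3] = (-11)-9 = -20 → [1, -6, -11, -20, 2, 6, 2]
i=4: vals[4] = (-20)-2 = -22 → [1, -6, -11, -20, -22, 6, 2]
i=5: vals[5] = (-22)-6 = -28 → [1, -6, -11, -20, -22, -28, 2]
i=6: vals[6] = (-28)-2 = -30 → [1, -6, -11, -20, -22, -28, -30]

-30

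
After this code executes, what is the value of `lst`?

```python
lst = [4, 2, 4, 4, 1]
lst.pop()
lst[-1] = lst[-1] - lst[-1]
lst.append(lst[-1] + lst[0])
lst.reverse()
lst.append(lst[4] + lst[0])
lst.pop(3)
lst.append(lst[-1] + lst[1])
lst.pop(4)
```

[4, 0, 4, 4, 8]

pop() removes 1 → [4, 2, 4, 4]
lst[-1] = lst[-1]-lst[-1] = 4-4 = 0 → [4, 2, 4, 0]
append lst[-1]+lst[0] = 0+4 = 4 → [4, 2, 4, 0, 4]
reverse → [4, 0, 4, 2, 4]
append lst[4]+lst[0] = 4+4 = 8 → [4, 0, 4, 2, 4, 8]
pop(3) removes 2 → [4, 0, 4, 4, 8]
append lst[-1]+lst[1] = 8+0 = 8 → [4, 0, 4, 4, 8, 8]
pop(4) removes 8 → [4, 0, 4, 4, 8]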